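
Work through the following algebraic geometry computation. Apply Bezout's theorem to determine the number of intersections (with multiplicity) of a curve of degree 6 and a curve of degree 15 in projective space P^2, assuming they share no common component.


Bezout's theorem states the intersection count equals the product of degrees.
Intersection count = 6 * 15 = 90

90


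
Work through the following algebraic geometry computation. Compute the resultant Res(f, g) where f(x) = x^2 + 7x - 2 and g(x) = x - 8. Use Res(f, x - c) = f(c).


For Res(f, x - c), we evaluate f at x = c.
f(8) = 8^2 + 7*8 - 2
= 64 + 56 - 2
= 120 - 2 = 118
Res(f, g) = 118

118


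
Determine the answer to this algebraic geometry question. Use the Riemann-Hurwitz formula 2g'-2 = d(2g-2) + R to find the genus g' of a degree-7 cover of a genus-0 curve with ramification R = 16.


Riemann-Hurwitz formula: 2g' - 2 = d(2g - 2) + R
Given: d = 7, g = 0, R = 16
2g' - 2 = 7*(2*0 - 2) + 16
2g' - 2 = 7*(-2) + 16
2g' - 2 = -14 + 16 = 2
2g' = 4
g' = 2

2


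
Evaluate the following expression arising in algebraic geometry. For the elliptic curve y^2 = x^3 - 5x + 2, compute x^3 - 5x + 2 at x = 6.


Compute x^3 - 5x + 2 at x = 6:
x^3 = 6^3 = 216
(-5)*x = (-5)*6 = -30
Sum: 216 - 30 + 2 = 188

188


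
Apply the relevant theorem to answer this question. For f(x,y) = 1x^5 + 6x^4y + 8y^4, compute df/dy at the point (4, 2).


df/dy = 6*x^4 + 4*8*y^3
At (4,2): 6*4^4 + 4*8*2^3
= 1536 + 256
= 1792

1792


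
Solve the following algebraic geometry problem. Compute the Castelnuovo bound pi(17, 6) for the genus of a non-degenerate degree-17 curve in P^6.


Castelnuovo's bound: write d - 1 = m(r-1) + epsilon with 0 <= epsilon < r-1.
d - 1 = 17 - 1 = 16
r - 1 = 6 - 1 = 5
16 = 3*5 + 1, so m = 3, epsilon = 1
pi(d, r) = m(m-1)(r-1)/2 + m*epsilon
= 3*2*5/2 + 3*1
= 30/2 + 3
= 15 + 3 = 18

18


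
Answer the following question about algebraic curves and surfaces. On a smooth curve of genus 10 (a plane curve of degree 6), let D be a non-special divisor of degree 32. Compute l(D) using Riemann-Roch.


First, compute the genus of a smooth plane curve of degree 6:
g = (d-1)(d-2)/2 = (6-1)(6-2)/2 = 10
For a non-special divisor D (i.e., h^1(D) = 0), Riemann-Roch gives:
l(D) = deg(D) - g + 1
Since deg(D) = 32 >= 2g - 1 = 19, D is non-special.
l(D) = 32 - 10 + 1 = 23

23


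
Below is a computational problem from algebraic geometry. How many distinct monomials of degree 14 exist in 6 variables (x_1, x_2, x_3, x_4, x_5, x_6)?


The number of degree-14 monomials in 6 variables is C(d+n-1, n-1).
= C(14+6-1, 6-1) = C(19, 5)
= 11628

11628


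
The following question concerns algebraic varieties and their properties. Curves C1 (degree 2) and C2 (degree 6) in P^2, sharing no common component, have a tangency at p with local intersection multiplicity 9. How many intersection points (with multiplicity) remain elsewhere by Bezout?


By Bezout's theorem, the total intersection number is d1 * d2.
Total = 2 * 6 = 12
Intersection multiplicity at p = 9
Remaining intersections = 12 - 9 = 3

3


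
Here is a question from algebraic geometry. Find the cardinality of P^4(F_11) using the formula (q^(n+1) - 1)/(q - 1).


P^4(F_11) has (q^(n+1) - 1)/(q - 1) points.
= 11^4 + 11^3 + 11^2 + 11^1 + 11^0
= 14641 + 1331 + 121 + 11 + 1
= 16105

16105


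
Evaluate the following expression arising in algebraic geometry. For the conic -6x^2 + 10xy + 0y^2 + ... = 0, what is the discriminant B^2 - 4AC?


The discriminant of a conic Ax^2 + Bxy + Cy^2 + ... = 0 is B^2 - 4AC.
B^2 = 10^2 = 100
4AC = 4*(-6)*0 = 0
Discriminant = 100 + 0 = 100

100


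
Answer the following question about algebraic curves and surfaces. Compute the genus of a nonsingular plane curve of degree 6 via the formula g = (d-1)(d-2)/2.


Using the genus formula for smooth plane curves:
g = (d-1)(d-2)/2
g = (6-1)(6-2)/2
g = 5*4/2
g = 20/2 = 10

10


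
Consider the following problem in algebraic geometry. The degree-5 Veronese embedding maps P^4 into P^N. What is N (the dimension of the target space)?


The Veronese embedding v_d: P^n -> P^N maps each point to all
degree-d monomials in n+1 homogeneous coordinates.
N = C(n+d, d) - 1
N = C(4+5, 5) - 1
N = C(9, 5) - 1
C(9, 5) = 126
N = 126 - 1 = 125

125


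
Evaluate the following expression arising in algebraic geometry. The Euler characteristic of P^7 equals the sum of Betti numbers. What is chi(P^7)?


The complex projective space P^7 has one cell in each even real dimension 0, 2, ..., 14.
The cohomology groups are H^{2k}(P^7) = Z for k = 0,...,7, and 0 otherwise.
Euler characteristic = sum of Betti numbers = 1 per even-dimensional cohomology group.
chi(P^7) = 7 + 1 = 8

8


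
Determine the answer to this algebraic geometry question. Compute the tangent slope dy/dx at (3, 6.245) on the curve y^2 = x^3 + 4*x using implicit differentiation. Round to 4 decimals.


Using implicit differentiation of y^2 = x^3 + 4*x:
2y * dy/dx = 3x^2 + 4
dy/dx = (3x^2 + 4)/(2y)
Numerator: 3*3^2 + 4 = 31
Denominator: 2*6.245 = 12.49
dy/dx = 31/12.49 = 2.4820

2.4820


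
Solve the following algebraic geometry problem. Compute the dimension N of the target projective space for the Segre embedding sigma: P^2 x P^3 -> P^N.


The Segre embedding maps P^m x P^n into P^N via
all products of coordinates from each factor.
N = (m+1)(n+1) - 1
N = (2+1)(3+1) - 1
N = 3*4 - 1
N = 12 - 1 = 11

11


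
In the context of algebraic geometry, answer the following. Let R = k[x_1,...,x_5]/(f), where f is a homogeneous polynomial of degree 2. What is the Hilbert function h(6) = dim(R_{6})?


For R = k[x_1,...,x_n]/(f) with f homogeneous of degree e:
The Hilbert series is (1 - t^e)/(1 - t)^n.
So h(d) = C(d+n-1, n-1) - C(d-e+n-1, n-1) for d >= e.
With n=5, e=2, d=6:
C(6+5-1, 5-1) = C(10, 4) = 210
C(6-2+5-1, 5-1) = C(8, 4) = 70
h(6) = 210 - 70 = 140

140


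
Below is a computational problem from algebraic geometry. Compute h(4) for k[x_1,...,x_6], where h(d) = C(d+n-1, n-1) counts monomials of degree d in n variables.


The Hilbert function for the polynomial ring in 6 variables is:
h(d) = C(d+n-1, n-1)
h(4) = C(4+6-1, 6-1) = C(9, 5)
= 9! / (5! * 4!)
= 126

126


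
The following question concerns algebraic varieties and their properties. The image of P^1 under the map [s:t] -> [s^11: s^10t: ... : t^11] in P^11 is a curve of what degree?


The rational normal curve in P^11 is the image of P^1 under the 11-uple Veronese.
A general hyperplane in P^11 pulls back to a degree-11 form on P^1, which has 11 zeros,
so the curve meets a general hyperplane in 11 points. Degree = 11.

11


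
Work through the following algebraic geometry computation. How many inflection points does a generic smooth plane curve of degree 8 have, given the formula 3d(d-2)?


For a general smooth plane curve C of degree d, the inflection points are
the intersection of C with its Hessian curve, which has degree 3(d-2).
By Bezout, the total intersection number is d * 3(d-2) = 8 * 18 = 144.
For a general curve every flex is ordinary, so each contributes
multiplicity 1 to C·Hess(C), and the number of distinct inflection
points is 3d(d-2).
Inflection points = 3*8*(8-2) = 3*8*6 = 144

144


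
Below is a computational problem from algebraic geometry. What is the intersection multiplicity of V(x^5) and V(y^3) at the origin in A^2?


The intersection multiplicity of V(x^a) and V(y^b) at the origin is:
I(O; V(x^5), V(y^3)) = dim_k(k[x,y]/(x^5, y^3))
A basis for k[x,y]/(x^5, y^3) is the set of monomials x^i * y^j
where 0 <= i < 5 and 0 <= j < 3.
The number of such monomials is 5 * 3 = 15

15


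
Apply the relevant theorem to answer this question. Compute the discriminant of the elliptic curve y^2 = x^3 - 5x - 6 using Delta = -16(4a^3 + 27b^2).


Compute each component:
4a^3 = 4*(-5)^3 = 4*(-125) = -500
27b^2 = 27*(-6)^2 = 27*36 = 972
4a^3 + 27b^2 = -500 + 972 = 472
Delta = -16*472 = -7552

-7552


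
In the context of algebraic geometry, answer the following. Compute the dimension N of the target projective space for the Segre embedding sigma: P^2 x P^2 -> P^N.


The Segre embedding maps P^m x P^n into P^N via
all products of coordinates from each factor.
N = (m+1)(n+1) - 1
N = (2+1)(2+1) - 1
N = 3*3 - 1
N = 9 - 1 = 8

8


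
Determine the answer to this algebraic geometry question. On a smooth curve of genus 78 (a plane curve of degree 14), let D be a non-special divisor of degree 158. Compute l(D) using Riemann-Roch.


First, compute the genus of a smooth plane curve of degree 14:
g = (d-1)(d-2)/2 = (14-1)(14-2)/2 = 78
For a non-special divisor D (i.e., h^1(D) = 0), Riemann-Roch gives:
l(D) = deg(D) - g + 1
Since deg(D) = 158 >= 2g - 1 = 155, D is non-special.
l(D) = 158 - 78 + 1 = 81

81


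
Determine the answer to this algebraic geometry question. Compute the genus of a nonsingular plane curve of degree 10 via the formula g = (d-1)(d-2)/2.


Using the genus formula for smooth plane curves:
g = (d-1)(d-2)/2
g = (10-1)(10-2)/2
g = 9*8/2
g = 72/2 = 36

36


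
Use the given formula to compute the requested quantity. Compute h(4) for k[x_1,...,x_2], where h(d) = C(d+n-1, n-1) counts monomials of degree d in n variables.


The Hilbert function for the polynomial ring in 2 variables is:
h(d) = C(d+n-1, n-1)
h(4) = C(4+2-1, 2-1) = C(5, 1)
= 5! / (1! * 4!)
= 5

5


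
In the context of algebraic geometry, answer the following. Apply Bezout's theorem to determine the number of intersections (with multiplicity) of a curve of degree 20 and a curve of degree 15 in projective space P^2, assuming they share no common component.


Bezout's theorem states the intersection count equals the product of degrees.
Intersection count = 20 * 15 = 300

300


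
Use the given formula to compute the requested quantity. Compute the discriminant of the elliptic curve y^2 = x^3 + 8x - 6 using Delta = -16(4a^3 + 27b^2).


Compute each component:
4a^3 = 4*8^3 = 4*512 = 2048
27b^2 = 27*(-6)^2 = 27*36 = 972
4a^3 + 27b^2 = 2048 + 972 = 3020
Delta = -16*3020 = -48320

-48320


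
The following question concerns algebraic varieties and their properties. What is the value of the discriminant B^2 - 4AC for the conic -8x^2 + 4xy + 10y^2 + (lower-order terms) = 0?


The discriminant of a conic Ax^2 + Bxy + Cy^2 + ... = 0 is B^2 - 4AC.
B^2 = 4^2 = 16
4AC = 4*(-8)*10 = -320
Discriminant = 16 + 320 = 336

336


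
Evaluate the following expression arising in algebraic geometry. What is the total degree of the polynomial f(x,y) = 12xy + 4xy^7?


Examine each term for its total degree (sum of exponents).
  Term '12xy' has total degree 1+1 = 2.
  Term '4xy^7' has total degree 1+7 = 8.
The maximum total degree among all terms is 8.

8


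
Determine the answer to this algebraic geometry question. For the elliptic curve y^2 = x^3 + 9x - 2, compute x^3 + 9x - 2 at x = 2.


Compute x^3 + 9x - 2 at x = 2:
x^3 = 2^3 = 8
9*x = 9*2 = 18
Sum: 8 + 18 - 2 = 24

24


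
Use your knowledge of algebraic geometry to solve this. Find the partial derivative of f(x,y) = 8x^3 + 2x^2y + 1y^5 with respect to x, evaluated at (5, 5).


df/dx = 3*8*x^2 + 2*2*x^1*y
At (5,5): 3*8*5^2 + 2*2*5^1*5
= 600 + 100
= 700

700


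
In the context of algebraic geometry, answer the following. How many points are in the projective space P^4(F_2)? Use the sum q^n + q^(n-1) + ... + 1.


P^4(F_2) has (q^(n+1) - 1)/(q - 1) points.
= 2^4 + 2^3 + 2^2 + 2^1 + 2^0
= 16 + 8 + 4 + 2 + 1
= 31

31


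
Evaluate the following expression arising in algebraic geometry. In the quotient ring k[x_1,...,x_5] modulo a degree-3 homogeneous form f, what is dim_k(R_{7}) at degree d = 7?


For R = k[x_1,...,x_n]/(f) with f homogeneous of degree e:
The Hilbert series is (1 - t^e)/(1 - t)^n.
So h(d) = C(d+n-1, n-1) - C(d-e+n-1, n-1) for d >= e.
With n=5, e=3, d=7:
C(7+5-1, 5-1) = C(11, 4) = 330
C(7-3+5-1, 5-1) = C(8, 4) = 70
h(7) = 330 - 70 = 260

260


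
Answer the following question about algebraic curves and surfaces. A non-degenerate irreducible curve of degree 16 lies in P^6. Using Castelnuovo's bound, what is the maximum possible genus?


Castelnuovo's bound: write d - 1 = m(r-1) + epsilon with 0 <= epsilon < r-1.
d - 1 = 16 - 1 = 15
r - 1 = 6 - 1 = 5
15 = 3*5 + 0, so m = 3, epsilon = 0
pi(d, r) = m(m-1)(r-1)/2 + m*epsilon
= 3*2*5/2 + 3*0
= 30/2 + 0
= 15 + 0 = 15

15


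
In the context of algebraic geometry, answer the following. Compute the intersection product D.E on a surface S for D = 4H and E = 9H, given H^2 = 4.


Using bilinearity of the intersection pairing on a surface S:
(aH).(bH) = ab * (H.H)
We have H^2 = 4.
D.E = (4H).(9H) = 4*9*4
= 36*4
= 144

144


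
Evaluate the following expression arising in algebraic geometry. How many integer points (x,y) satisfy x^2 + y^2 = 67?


Systematically check integer values of x where x^2 <= 67.
For each valid x, check if 67 - x^2 is a perfect square.
Total integer solutions found: 0

0


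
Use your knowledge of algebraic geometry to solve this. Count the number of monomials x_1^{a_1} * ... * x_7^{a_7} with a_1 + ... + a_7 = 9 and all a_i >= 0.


The number of degree-9 monomials in 7 variables is C(d+n-1, n-1).
= C(9+7-1, 7-1) = C(15, 6)
= 5005

5005


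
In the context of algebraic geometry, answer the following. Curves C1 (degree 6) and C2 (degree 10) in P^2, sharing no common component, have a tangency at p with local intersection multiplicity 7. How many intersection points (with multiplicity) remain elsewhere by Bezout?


By Bezout's theorem, the total intersection number is d1 * d2.
Total = 6 * 10 = 60
Intersection multiplicity at p = 7
Remaining intersections = 60 - 7 = 53

53


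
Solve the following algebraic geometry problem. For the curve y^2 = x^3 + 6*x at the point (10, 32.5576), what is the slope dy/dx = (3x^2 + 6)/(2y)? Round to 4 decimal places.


Using implicit differentiation of y^2 = x^3 + 6*x:
2y * dy/dx = 3x^2 + 6
dy/dx = (3x^2 + 6)/(2y)
Numerator: 3*10^2 + 6 = 306
Denominator: 2*32.5576 = 65.1152
dy/dx = 306/65.1152 = 4.6994

4.6994


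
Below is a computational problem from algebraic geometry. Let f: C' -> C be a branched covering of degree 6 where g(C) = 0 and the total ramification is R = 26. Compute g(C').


Riemann-Hurwitz formula: 2g' - 2 = d(2g - 2) + R
Given: d = 6, g = 0, R = 26
2g' - 2 = 6*(2*0 - 2) + 26
2g' - 2 = 6*(-2) + 26
2g' - 2 = -12 + 26 = 14
2g' = 16
g' = 8

8


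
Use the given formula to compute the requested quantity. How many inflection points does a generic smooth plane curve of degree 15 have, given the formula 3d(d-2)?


For a general smooth plane curve C of degree d, the inflection points are
the intersection of C with its Hessian curve, which has degree 3(d-2).
By Bezout, the total intersection number is d * 3(d-2) = 15 * 39 = 585.
For a general curve every flex is ordinary, so each contributes
multiplicity 1 to C·Hess(C), and the number of distinct inflection
points is 3d(d-2).
Inflection points = 3*15*(15-2) = 3*15*13 = 585

585


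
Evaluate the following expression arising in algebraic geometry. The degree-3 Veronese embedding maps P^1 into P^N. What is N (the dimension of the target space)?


The Veronese embedding v_d: P^n -> P^N maps each point to all
degree-d monomials in n+1 homogeneous coordinates.
N = C(n+d, d) - 1
N = C(1+3, 3) - 1
N = C(4, 3) - 1
C(4, 3) = 4
N = 4 - 1 = 3

3


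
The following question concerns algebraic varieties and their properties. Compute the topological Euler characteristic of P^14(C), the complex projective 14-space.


The complex projective space P^14 has one cell in each even real dimension 0, 2, ..., 28.
The cohomology groups are H^{2k}(P^14) = Z for k = 0,...,14, and 0 otherwise.
Euler characteristic = sum of Betti numbers = 1 per even-dimensional cohomology group.
chi(P^14) = 14 + 1 = 15

15


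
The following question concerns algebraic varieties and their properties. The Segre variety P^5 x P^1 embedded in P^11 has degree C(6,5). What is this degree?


The degree of the Segre variety P^5 x P^1 is C(m+n, m).
= C(6, 5)
= 6

6


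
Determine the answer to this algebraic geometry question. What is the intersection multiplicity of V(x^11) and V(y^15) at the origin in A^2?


The intersection multiplicity of V(x^a) and V(y^b) at the origin is:
I(O; V(x^11), V(y^15)) = dim_k(k[x,y]/(x^11, y^15))
A basis for k[x,y]/(x^11, y^15) is the set of monomials x^i * y^j
where 0 <= i < 11 and 0 <= j < 15.
The number of such monomials is 11 * 15 = 165

165


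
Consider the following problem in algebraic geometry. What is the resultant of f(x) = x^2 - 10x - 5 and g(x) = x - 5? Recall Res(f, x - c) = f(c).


For Res(f, x - c), we evaluate f at x = c.
f(5) = 5^2 - 10*5 - 5
= 25 - 50 - 5
= -25 - 5 = -30
Res(f, g) = -30

-30


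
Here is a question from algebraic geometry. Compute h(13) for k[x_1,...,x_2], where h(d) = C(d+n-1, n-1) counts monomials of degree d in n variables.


The Hilbert function for the polynomial ring in 2 variables is:
h(d) = C(d+n-1, n-1)
h(13) = C(13+2-1, 2-1) = C(14, 1)
= 14! / (1! * 13!)
= 14

14


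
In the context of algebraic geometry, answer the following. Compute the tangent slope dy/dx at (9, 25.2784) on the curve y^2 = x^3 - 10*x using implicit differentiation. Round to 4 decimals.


Using implicit differentiation of y^2 = x^3 - 10*x:
2y * dy/dx = 3x^2 - 10
dy/dx = (3x^2 - 10)/(2y)
Numerator: 3*9^2 - 10 = 233
Denominator: 2*25.2784 = 50.5568
dy/dx = 233/50.5568 = 4.6087

4.6087


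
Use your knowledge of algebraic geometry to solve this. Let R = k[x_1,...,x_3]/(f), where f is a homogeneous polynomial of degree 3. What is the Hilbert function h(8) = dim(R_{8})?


For R = k[x_1,...,x_n]/(f) with f homogeneous of degree e:
The Hilbert series is (1 - t^e)/(1 - t)^n.
So h(d) = C(d+n-1, n-1) - C(d-e+n-1, n-1) for d >= e.
With n=3, e=3, d=8:
C(8+3-1, 3-1) = C(10, 2) = 45
C(8-3+3-1, 3-1) = C(7, 2) = 21
h(8) = 45 - 21 = 24

24


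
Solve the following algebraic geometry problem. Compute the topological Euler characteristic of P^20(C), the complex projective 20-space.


The complex projective space P^20 has one cell in each even real dimension 0, 2, ..., 40.
The cohomology groups are H^{2k}(P^20) = Z for k = 0,...,20, and 0 otherwise.
Euler characteristic = sum of Betti numbers = 1 per even-dimensional cohomology group.
chi(P^20) = 20 + 1 = 21

21


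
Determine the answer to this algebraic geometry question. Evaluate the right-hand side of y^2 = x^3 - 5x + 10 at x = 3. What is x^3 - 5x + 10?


Compute x^3 - 5x + 10 at x = 3:
x^3 = 3^3 = 27
(-5)*x = (-5)*3 = -15
Sum: 27 - 15 + 10 = 22

22


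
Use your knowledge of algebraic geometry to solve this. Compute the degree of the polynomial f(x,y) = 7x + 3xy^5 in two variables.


Examine each term for its total degree (sum of exponents).
  Term '7x' has total degree 1+0 = 1.
  Term '3xy^5' has total degree 1+5 = 6.
The maximum total degree among all terms is 6.

6


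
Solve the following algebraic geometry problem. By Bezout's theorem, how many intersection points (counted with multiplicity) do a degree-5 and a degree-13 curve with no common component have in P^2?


Bezout's theorem states the intersection count equals the product of degrees.
Intersection count = 5 * 13 = 65

65


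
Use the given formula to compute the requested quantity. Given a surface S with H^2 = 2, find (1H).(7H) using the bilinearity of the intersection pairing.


Using bilinearity of the intersection pairing on a surface S:
(aH).(bH) = ab * (H.H)
We have H^2 = 2.
D.E = (1H).(7H) = 1*7*2
= 7*2
= 14

14


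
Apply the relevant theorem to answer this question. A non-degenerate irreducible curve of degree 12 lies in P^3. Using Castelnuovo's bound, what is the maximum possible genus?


Castelnuovo's bound: write d - 1 = m(r-1) + epsilon with 0 <= epsilon < r-1.
d - 1 = 12 - 1 = 11
r - 1 = 3 - 1 = 2
11 = 5*2 + 1, so m = 5, epsilon = 1
pi(d, r) = m(m-1)(r-1)/2 + m*epsilon
= 5*4*2/2 + 5*1
= 40/2 + 5
= 20 + 5 = 25

25


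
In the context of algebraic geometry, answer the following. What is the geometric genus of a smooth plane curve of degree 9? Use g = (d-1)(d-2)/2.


Using the genus formula for smooth plane curves:
g = (d-1)(d-2)/2
g = (9-1)(9-2)/2
g = 8*7/2
g = 56/2 = 28

28


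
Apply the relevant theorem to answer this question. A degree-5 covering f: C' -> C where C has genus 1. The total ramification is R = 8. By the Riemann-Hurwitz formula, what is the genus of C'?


Riemann-Hurwitz formula: 2g' - 2 = d(2g - 2) + R
Given: d = 5, g = 1, R = 8
2g' - 2 = 5*(2*1 - 2) + 8
2g' - 2 = 5*0 + 8
2g' - 2 = 0 + 8 = 8
2g' = 10
g' = 5

5


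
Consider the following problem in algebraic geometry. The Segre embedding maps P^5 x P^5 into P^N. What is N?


The Segre embedding maps P^m x P^n into P^N via
all products of coordinates from each factor.
N = (m+1)(n+1) - 1
N = (5+1)(5+1) - 1
N = 6*6 - 1
N = 36 - 1 = 35

35


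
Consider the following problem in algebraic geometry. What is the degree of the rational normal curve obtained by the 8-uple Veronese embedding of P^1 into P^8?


The rational normal curve in P^8 is the image of P^1 under the 8-uple Veronese.
A general hyperplane in P^8 pulls back to a degree-8 form on P^1, which has 8 zeros,
so the curve meets a general hyperplane in 8 points. Degree = 8.

8


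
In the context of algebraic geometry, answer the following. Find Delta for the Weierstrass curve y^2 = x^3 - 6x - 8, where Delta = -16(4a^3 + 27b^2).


Compute each component:
4a^3 = 4*(-6)^3 = 4*(-216) = -864
27b^2 = 27*(-8)^2 = 27*64 = 1728
4a^3 + 27b^2 = -864 + 1728 = 864
Delta = -16*864 = -13824

-13824


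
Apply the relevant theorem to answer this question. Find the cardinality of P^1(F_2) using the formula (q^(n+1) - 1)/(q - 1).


P^1(F_2) has (q^(n+1) - 1)/(q - 1) points.
= 2^1 + 2^0
= 2 + 1
= 3

3


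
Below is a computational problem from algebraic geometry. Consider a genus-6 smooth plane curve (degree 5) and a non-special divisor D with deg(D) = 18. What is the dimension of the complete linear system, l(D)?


First, compute the genus of a smooth plane curve of degree 5:
g = (d-1)(d-2)/2 = (5-1)(5-2)/2 = 6
For a non-special divisor D (i.e., h^1(D) = 0), Riemann-Roch gives:
l(D) = deg(D) - g + 1
Since deg(D) = 18 >= 2g - 1 = 11, D is non-special.
l(D) = 18 - 6 + 1 = 13

13


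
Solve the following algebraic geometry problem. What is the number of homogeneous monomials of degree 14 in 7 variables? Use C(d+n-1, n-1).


The number of degree-14 monomials in 7 variables is C(d+n-1, n-1).
= C(14+7-1, 7-1) = C(20, 6)
= 38760

38760


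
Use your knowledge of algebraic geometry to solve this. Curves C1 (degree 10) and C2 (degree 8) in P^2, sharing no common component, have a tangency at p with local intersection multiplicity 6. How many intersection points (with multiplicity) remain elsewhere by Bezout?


By Bezout's theorem, the total intersection number is d1 * d2.
Total = 10 * 8 = 80
Intersection multiplicity at p = 6
Remaining intersections = 80 - 6 = 74

74


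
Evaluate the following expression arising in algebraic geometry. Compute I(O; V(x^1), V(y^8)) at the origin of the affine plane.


The intersection multiplicity of V(x^a) and V(y^b) at the origin is:
I(O; V(x^1), V(y^8)) = dim_k(k[x,y]/(x^1, y^8))
A basis for k[x,y]/(x^1, y^8) is the set of monomials x^i * y^j
where 0 <= i < 1 and 0 <= j < 8.
The number of such monomials is 1 * 8 = 8

8


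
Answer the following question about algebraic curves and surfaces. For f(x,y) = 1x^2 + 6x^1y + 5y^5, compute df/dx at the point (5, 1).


df/dx = 2*1*x^1 + 1*6*x^0*y
At (5,1): 2*1*5^1 + 1*6*5^0*1
= 10 + 6
= 16

16


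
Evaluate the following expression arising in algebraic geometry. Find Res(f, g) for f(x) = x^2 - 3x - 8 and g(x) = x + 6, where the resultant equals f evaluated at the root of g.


For Res(f, x - c), we evaluate f at x = c.
f(-6) = (-6)^2 - 3*(-6) - 8
= 36 + 18 - 8
= 54 - 8 = 46
Res(f, g) = 46

46


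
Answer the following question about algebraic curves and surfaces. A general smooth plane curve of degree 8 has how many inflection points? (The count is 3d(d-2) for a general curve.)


For a general smooth plane curve C of degree d, the inflection points are
the intersection of C with its Hessian curve, which has degree 3(d-2).
By Bezout, the total intersection number is d * 3(d-2) = 8 * 18 = 144.
For a general curve every flex is ordinary, so each contributes
multiplicity 1 to C·Hess(C), and the number of distinct inflection
points is 3d(d-2).
Inflection points = 3*8*(8-2) = 3*8*6 = 144

144


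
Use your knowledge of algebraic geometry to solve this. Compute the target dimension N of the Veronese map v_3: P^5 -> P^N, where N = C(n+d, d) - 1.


The Veronese embedding v_d: P^n -> P^N maps each point to all
degree-d monomials in n+1 homogeneous coordinates.
N = C(n+d, d) - 1
N = C(5+3, 3) - 1
N = C(8, 3) - 1
C(8, 3) = 56
N = 56 - 1 = 55

55


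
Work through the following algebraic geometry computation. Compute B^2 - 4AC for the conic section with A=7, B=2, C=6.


The discriminant of a conic Ax^2 + Bxy + Cy^2 + ... = 0 is B^2 - 4AC.
B^2 = 2^2 = 4
4AC = 4*7*6 = 168
Discriminant = 4 - 168 = -164

-164


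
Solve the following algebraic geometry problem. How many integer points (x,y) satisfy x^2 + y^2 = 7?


Systematically check integer values of x where x^2 <= 7.
For each valid x, check if 7 - x^2 is a perfect square.
Total integer solutions found: 0

0


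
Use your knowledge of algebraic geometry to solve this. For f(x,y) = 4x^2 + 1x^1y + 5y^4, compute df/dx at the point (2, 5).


df/dx = 2*4*x^1 + 1*1*x^0*y
At (2,5): 2*4*2^1 + 1*1*2^0*5
= 16 + 5
= 21

21


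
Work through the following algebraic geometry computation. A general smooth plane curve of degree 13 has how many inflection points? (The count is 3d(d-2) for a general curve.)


For a general smooth plane curve C of degree d, the inflection points are
the intersection of C with its Hessian curve, which has degree 3(d-2).
By Bezout, the total intersection number is d * 3(d-2) = 13 * 33 = 429.
For a general curve every flex is ordinary, so each contributes
multiplicity 1 to C·Hess(C), and the number of distinct inflection
points is 3d(d-2).
Inflection points = 3*13*(13-2) = 3*13*11 = 429

429


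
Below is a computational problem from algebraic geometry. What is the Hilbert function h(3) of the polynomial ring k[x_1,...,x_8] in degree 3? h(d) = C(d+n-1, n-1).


The Hilbert function for the polynomial ring in 8 variables is:
h(d) = C(d+n-1, n-1)
h(3) = C(3+8-1, 8-1) = C(10, 7)
= 10! / (7! * 3!)
= 120

120


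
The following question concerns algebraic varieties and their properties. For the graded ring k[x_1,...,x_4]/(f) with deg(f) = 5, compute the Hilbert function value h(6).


For R = k[x_1,...,x_n]/(f) with f homogeneous of degree e:
The Hilbert series is (1 - t^e)/(1 - t)^n.
So h(d) = C(d+n-1, n-1) - C(d-e+n-1, n-1) for d >= e.
With n=4, e=5, d=6:
C(6+4-1, 4-1) = C(9, 3) = 84
C(6-5+4-1, 4-1) = C(4, 3) = 4
h(6) = 84 - 4 = 80

80


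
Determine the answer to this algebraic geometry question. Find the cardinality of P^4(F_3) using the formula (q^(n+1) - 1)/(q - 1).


P^4(F_3) has (q^(n+1) - 1)/(q - 1) points.
= 3^4 + 3^3 + 3^2 + 3^1 + 3^0
= 81 + 27 + 9 + 3 + 1
= 121

121


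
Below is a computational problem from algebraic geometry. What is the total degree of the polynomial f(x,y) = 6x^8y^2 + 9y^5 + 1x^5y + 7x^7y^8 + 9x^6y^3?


Examine each term for its total degree (sum of exponents).
  Term '6x^8y^2' has total degree 8+2 = 10.
  Term '9y^5' has total degree 0+5 = 5.
  Term '1x^5y' has total degree 5+1 = 6.
  Term '7x^7y^8' has total degree 7+8 = 15.
  Term '9x^6y^3' has total degree 6+3 = 9.
The maximum total degree among all terms is 15.

15


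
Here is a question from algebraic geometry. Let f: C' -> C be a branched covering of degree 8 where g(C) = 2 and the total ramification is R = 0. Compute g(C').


Riemann-Hurwitz formula: 2g' - 2 = d(2g - 2) + R
Given: d = 8, g = 2, R = 0
2g' - 2 = 8*(2*2 - 2) + 0
2g' - 2 = 8*2 + 0
2g' - 2 = 16 + 0 = 16
2g' = 18
g' = 9

9


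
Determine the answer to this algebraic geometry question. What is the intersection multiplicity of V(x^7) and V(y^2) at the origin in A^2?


The intersection multiplicity of V(x^a) and V(y^b) at the origin is:
I(O; V(x^7), V(y^2)) = dim_k(k[x,y]/(x^7, y^2))
A basis for k[x,y]/(x^7, y^2) is the set of monomials x^i * y^j
where 0 <= i < 7 and 0 <= j < 2.
The number of such monomials is 7 * 2 = 14

14


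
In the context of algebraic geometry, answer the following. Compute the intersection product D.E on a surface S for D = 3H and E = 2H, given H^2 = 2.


Using bilinearity of the intersection pairing on a surface S:
(aH).(bH) = ab * (H.H)
We have H^2 = 2.
D.E = (3H).(2H) = 3*2*2
= 6*2
= 12

12


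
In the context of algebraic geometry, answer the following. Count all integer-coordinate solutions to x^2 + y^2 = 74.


Systematically check integer values of x where x^2 <= 74.
For each valid x, check if 74 - x^2 is a perfect square.
x=5: 74 - 25 = 49, sqrt = 7 (valid)
x=7: 74 - 49 = 25, sqrt = 5 (valid)
Total integer solutions found: 8

8


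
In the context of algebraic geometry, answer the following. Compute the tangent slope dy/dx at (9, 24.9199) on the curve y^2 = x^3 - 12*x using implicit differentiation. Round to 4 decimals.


Using implicit differentiation of y^2 = x^3 - 12*x:
2y * dy/dx = 3x^2 - 12
dy/dx = (3x^2 - 12)/(2y)
Numerator: 3*9^2 - 12 = 231
Denominator: 2*24.9199 = 49.8398
dy/dx = 231/49.8398 = 4.6349

4.6349


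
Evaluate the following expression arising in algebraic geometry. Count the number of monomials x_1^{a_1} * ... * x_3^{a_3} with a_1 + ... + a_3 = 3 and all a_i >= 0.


The number of degree-3 monomials in 3 variables is C(d+n-1, n-1).
= C(3+3-1, 3-1) = C(5, 2)
= 10

10


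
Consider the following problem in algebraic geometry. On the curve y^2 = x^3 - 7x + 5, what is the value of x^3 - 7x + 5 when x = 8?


Compute x^3 - 7x + 5 at x = 8:
x^3 = 8^3 = 512
(-7)*x = (-7)*8 = -56
Sum: 512 - 56 + 5 = 461

461


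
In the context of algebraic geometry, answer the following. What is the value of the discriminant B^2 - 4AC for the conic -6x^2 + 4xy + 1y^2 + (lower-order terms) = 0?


The discriminant of a conic Ax^2 + Bxy + Cy^2 + ... = 0 is B^2 - 4AC.
B^2 = 4^2 = 16
4AC = 4*(-6)*1 = -24
Discriminant = 16 + 24 = 40

40


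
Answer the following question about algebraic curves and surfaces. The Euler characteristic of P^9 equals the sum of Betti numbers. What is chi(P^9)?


The complex projective space P^9 has one cell in each even real dimension 0, 2, ..., 18.
The cohomology groups are H^{2k}(P^9) = Z for k = 0,...,9, and 0 otherwise.
Euler characteristic = sum of Betti numbers = 1 per even-dimensional cohomology group.
chi(P^9) = 9 + 1 = 10

10


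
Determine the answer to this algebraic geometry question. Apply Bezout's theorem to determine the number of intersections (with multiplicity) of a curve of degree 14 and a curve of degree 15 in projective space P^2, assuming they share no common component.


Bezout's theorem states the intersection count equals the product of degrees.
Intersection count = 14 * 15 = 210

210


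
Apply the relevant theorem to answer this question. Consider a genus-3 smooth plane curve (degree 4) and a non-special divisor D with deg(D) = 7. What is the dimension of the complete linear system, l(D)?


First, compute the genus of a smooth plane curve of degree 4:
g = (d-1)(d-2)/2 = (4-1)(4-2)/2 = 3
For a non-special divisor D (i.e., h^1(D) = 0), Riemann-Roch gives:
l(D) = deg(D) - g + 1
Since deg(D) = 7 >= 2g - 1 = 5, D is non-special.
l(D) = 7 - 3 + 1 = 5

5


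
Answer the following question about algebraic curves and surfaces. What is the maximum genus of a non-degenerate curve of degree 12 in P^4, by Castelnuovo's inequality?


Castelnuovo's bound: write d - 1 = m(r-1) + epsilon with 0 <= epsilon < r-1.
d - 1 = 12 - 1 = 11
r - 1 = 4 - 1 = 3
11 = 3*3 + 2, so m = 3, epsilon = 2
pi(d, r) = m(m-1)(r-1)/2 + m*epsilon
= 3*2*3/2 + 3*2
= 18/2 + 6
= 9 + 6 = 15

15


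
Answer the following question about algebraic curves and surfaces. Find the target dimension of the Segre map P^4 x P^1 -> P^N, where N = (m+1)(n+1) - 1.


The Segre embedding maps P^m x P^n into P^N via
all products of coordinates from each factor.
N = (m+1)(n+1) - 1
N = (4+1)(1+1) - 1
N = 5*2 - 1
N = 10 - 1 = 9

9


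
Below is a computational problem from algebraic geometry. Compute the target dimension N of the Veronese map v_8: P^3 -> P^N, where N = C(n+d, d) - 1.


The Veronese embedding v_d: P^n -> P^N maps each point to all
degree-d monomials in n+1 homogeneous coordinates.
N = C(n+d, d) - 1
N = C(3+8, 8) - 1
N = C(11, 8) - 1
C(11, 8) = 165
N = 165 - 1 = 164

164


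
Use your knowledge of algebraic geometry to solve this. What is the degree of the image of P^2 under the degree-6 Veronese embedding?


The Veronese variety v_6(P^2) has degree d^r.
d^r = 6^2 = 36

36


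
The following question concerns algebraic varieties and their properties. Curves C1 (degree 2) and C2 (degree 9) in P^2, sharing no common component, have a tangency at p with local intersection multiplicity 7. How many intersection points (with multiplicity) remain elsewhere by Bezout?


By Bezout's theorem, the total intersection number is d1 * d2.
Total = 2 * 9 = 18
Intersection multiplicity at p = 7
Remaining intersections = 18 - 7 = 11

11


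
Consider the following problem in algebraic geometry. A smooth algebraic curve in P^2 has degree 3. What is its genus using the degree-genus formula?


Using the genus formula for smooth plane curves:
g = (d-1)(d-2)/2
g = (3-1)(3-2)/2
g = 2*1/2
g = 2/2 = 1

1


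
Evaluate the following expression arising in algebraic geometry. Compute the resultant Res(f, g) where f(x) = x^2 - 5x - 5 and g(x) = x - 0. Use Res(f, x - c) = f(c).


For Res(f, x - c), we evaluate f at x = c.
f(0) = 0^2 - 5*0 - 5
= 0 + 0 - 5
= 0 - 5 = -5
Res(f, g) = -5

-5


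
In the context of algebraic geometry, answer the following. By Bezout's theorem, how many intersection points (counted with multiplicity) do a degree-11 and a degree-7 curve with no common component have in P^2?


Bezout's theorem states the intersection count equals the product of degrees.
Intersection count = 11 * 7 = 77

77


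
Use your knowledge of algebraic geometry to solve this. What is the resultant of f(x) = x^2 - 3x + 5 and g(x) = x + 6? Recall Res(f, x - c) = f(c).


For Res(f, x - c), we evaluate f at x = c.
f(-6) = (-6)^2 - 3*(-6) + 5
= 36 + 18 + 5
= 54 + 5 = 59
Res(f, g) = 59

59


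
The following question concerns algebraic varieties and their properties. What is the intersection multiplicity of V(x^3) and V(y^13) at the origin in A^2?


The intersection multiplicity of V(x^a) and V(y^b) at the origin is:
I(O; V(x^3), V(y^13)) = dim_k(k[x,y]/(x^3, y^13))
A basis for k[x,y]/(x^3, y^13) is the set of monomials x^i * y^j
where 0 <= i < 3 and 0 <= j < 13.
The number of such monomials is 3 * 13 = 39

39


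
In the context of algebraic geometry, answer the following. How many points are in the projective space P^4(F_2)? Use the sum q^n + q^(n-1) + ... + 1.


P^4(F_2) has (q^(n+1) - 1)/(q - 1) points.
= 2^4 + 2^3 + 2^2 + 2^1 + 2^0
= 16 + 8 + 4 + 2 + 1
= 31

31


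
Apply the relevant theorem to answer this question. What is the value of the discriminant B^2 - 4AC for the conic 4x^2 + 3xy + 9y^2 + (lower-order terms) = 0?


The discriminant of a conic Ax^2 + Bxy + Cy^2 + ... = 0 is B^2 - 4AC.
B^2 = 3^2 = 9
4AC = 4*4*9 = 144
Discriminant = 9 - 144 = -135

-135


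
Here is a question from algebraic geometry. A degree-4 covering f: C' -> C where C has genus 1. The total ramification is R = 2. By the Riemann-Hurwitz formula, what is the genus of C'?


Riemann-Hurwitz formula: 2g' - 2 = d(2g - 2) + R
Given: d = 4, g = 1, R = 2
2g' - 2 = 4*(2*1 - 2) + 2
2g' - 2 = 4*0 + 2
2g' - 2 = 0 + 2 = 2
2g' = 4
g' = 2

2


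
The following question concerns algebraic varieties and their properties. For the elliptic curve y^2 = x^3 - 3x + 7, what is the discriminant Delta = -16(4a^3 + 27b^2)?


Compute each component:
4a^3 = 4*(-3)^3 = 4*(-27) = -108
27b^2 = 27*7^2 = 27*49 = 1323
4a^3 + 27b^2 = -108 + 1323 = 1215
Delta = -16*1215 = -19440

-19440


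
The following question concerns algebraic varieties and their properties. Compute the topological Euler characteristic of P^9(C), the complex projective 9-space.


The complex projective space P^9 has one cell in each even real dimension 0, 2, ..., 18.
The cohomology groups are H^{2k}(P^9) = Z for k = 0,...,9, and 0 otherwise.
Euler characteristic = sum of Betti numbers = 1 per even-dimensional cohomology group.
chi(P^9) = 9 + 1 = 10

10


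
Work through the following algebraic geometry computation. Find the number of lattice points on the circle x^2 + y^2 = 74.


Systematically check integer values of x where x^2 <= 74.
For each valid x, check if 74 - x^2 is a perfect square.
x=5: 74 - 25 = 49, sqrt = 7 (valid)
x=7: 74 - 49 = 25, sqrt = 5 (valid)
Total integer solutions found: 8

8


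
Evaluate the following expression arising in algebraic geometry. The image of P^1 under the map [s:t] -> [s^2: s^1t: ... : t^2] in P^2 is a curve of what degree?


The rational normal curve in P^2 is the image of P^1 under the 2-uple Veronese.
A general hyperplane in P^2 pulls back to a degree-2 form on P^1, which has 2 zeros,
so the curve meets a general hyperplane in 2 points. Degree = 2.

2


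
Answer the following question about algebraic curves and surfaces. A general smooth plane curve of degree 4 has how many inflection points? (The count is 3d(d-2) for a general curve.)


For a general smooth plane curve C of degree d, the inflection points are
the intersection of C with its Hessian curve, which has degree 3(d-2).
By Bezout, the total intersection number is d * 3(d-2) = 4 * 6 = 24.
For a general curve every flex is ordinary, so each contributes
multiplicity 1 to C·Hess(C), and the number of distinct inflection
points is 3d(d-2).
Inflection points = 3*4*(4-2) = 3*4*2 = 24

24


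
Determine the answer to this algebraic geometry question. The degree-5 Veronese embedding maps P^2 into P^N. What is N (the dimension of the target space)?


The Veronese embedding v_d: P^n -> P^N maps each point to all
degree-d monomials in n+1 homogeneous coordinates.
N = C(n+d, d) - 1
N = C(2+5, 5) - 1
N = C(7, 5) - 1
C(7, 5) = 21
N = 21 - 1 = 20

20


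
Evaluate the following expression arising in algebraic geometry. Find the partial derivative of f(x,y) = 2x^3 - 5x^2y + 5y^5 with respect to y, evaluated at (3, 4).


df/dy = (-5)*x^2 + 5*5*y^4
At (3,4): (-5)*3^2 + 5*5*4^4
= -45 + 6400
= 6355

6355


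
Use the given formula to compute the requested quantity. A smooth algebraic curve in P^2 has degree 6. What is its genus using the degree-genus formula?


Using the genus formula for smooth plane curves:
g = (d-1)(d-2)/2
g = (6-1)(6-2)/2
g = 5*4/2
g = 20/2 = 10

10


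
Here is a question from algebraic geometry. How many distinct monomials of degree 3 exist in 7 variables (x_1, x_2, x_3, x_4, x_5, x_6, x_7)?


The number of degree-3 monomials in 7 variables is C(d+n-1, n-1).
= C(3+7-1, 7-1) = C(9, 6)
= 84

84


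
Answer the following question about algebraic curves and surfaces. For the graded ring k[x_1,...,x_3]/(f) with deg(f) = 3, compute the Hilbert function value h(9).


For R = k[x_1,...,x_n]/(f) with f homogeneous of degree e:
The Hilbert series is (1 - t^e)/(1 - t)^n.
So h(d) = C(d+n-1, n-1) - C(d-e+n-1, n-1) for d >= e.
With n=3, e=3, d=9:
C(9+3-1, 3-1) = C(11, 2) = 55
C(9-3+3-1, 3-1) = C(8, 2) = 28
h(9) = 55 - 28 = 27

27


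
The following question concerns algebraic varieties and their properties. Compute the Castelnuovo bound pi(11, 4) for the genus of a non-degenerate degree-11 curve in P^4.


Castelnuovo's bound: write d - 1 = m(r-1) + epsilon with 0 <= epsilon < r-1.
d - 1 = 11 - 1 = 10
r - 1 = 4 - 1 = 3
10 = 3*3 + 1, so m = 3, epsilon = 1
pi(d, r) = m(m-1)(r-1)/2 + m*epsilon
= 3*2*3/2 + 3*1
= 18/2 + 3
= 9 + 3 = 12

12
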